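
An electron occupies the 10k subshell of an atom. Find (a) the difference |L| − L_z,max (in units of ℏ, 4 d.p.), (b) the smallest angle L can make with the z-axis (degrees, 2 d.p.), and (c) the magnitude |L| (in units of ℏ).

The 10k subshell has l = 7.
|L| − L_z,max = (2√14 − 7)ℏ ≈ 0.4833ℏ.
cos θ_min = 7/√56, so θ_min ≈ 20.70°.
|L| = ℏ√(7·8) = 2√14 ℏ ≈ 7.483ℏ.

|L|−L_z,max ≈ 0.4833ℏ; θ_min ≈ 20.70°; |L| = 2√14 ℏ ≈ 7.483ℏ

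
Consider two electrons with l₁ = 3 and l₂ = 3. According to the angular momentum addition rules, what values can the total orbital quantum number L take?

Angular momentum addition gives L = |l₁ − l₂|, …, l₁ + l₂.
So L can be 0, 1, 2, 3, 4, 5, 6.

L = 0, 1, 2, 3, 4, 5, 6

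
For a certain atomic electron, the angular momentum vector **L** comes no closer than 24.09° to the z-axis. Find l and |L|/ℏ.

At minimum angle, m_l = l, so cos θ = l/√(l(l+1)); cos²θ = l/(l+1) = 0.8334.
l = cos²θ/sin²θ ≈ 5.
Then |L| = ℏ√(5·6) = √30 ℏ.

l = 5, |L| = √30 ℏ ≈ 5.477ℏ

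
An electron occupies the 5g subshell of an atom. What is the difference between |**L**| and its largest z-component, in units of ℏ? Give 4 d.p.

|L| − L_z,max ≈ 0.4721ℏ

5g means n = 5, l = 4.
|L| = 2√5 ℏ ≈ 4.4721ℏ, while L_z,max = lℏ = 4ℏ.
The difference is (2√5 − 4)ℏ ≈ 0.4721ℏ.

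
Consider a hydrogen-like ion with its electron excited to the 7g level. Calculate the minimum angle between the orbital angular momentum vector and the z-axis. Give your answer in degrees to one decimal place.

The 7g level has l = 4.
|L|² = l(l+1)ℏ² = 20ℏ², so |L| = 2√5 ℏ.
The smallest angle corresponds to the largest L_z, i.e. m_l = l = 4, giving L_z = 4ℏ.
cos θ_min = 4/√20, so θ_min ≈ 26.6°.

θ_min ≈ 26.6°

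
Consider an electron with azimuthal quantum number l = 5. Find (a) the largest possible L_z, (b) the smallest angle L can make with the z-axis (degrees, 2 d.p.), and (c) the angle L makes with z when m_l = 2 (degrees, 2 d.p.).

L_z,max = 5ℏ; θ_min ≈ 24.09°; θ(m_l=2) ≈ 68.58°

L_z,max = lℏ = 5ℏ.
cos θ_min = 5/√30, so θ_min ≈ 24.09°.
For m_l = 2: cos θ = 2/√30, θ ≈ 68.58°.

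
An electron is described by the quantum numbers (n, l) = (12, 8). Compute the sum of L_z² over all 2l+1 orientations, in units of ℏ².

Σ(L_z)² = 408 ℏ²

m_l ∈ {-8, -7, -6, -5, -4, -3, -2, -1, 0, 1, 2, 3, 4, 5, 6, 7, 8}.
Σ m_l² = 2·(1 + 4 + 9 + 16 + 25 + 36 + 49 + 64) = 408.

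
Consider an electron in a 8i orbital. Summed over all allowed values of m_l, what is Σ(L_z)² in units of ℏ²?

Σ(L_z)² = 182 ℏ²

The 8i subshell has l = 6.
m_l runs from −6 to 6, i.e. {-6, -5, -4, -3, -2, -1, 0, 1, 2, 3, 4, 5, 6}.
Σ m_l² = 2·(1 + 4 + 9 + 16 + 25 + 36) = 182.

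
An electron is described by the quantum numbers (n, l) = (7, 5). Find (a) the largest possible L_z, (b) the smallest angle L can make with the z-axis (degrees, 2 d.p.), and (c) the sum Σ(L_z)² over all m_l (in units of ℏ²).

L_z,max = lℏ = 5ℏ.
cos θ_min = 5/√30, so θ_min ≈ 24.09°.
Σ m_l² = 110, so Σ(L_z)² = 110 ℏ².

L_z,max = 5ℏ; θ_min ≈ 24.09°; Σ(L_z)² = 110 ℏ²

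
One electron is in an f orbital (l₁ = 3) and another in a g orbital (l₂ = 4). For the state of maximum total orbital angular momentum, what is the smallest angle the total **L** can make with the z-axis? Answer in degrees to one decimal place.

L runs from |3 − 4| = 1 to 3 + 4 = 7.
So L can be 1, 2, 3, 4, 5, 6, 7.
The maximum is L = 7, with |L_tot| = ℏ√(7·8) = 2√14 ℏ.
The minimum angle with z is arccos(7/√56) ≈ 20.7°.

θ_min ≈ 20.7°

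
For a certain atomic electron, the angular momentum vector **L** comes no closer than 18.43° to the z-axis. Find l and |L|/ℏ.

cos θ_min = l/√(l(l+1)) = √(l/(l+1)), so l/(l+1) = cos²(18.43°) = 0.9001.
Thus l = 0.9001/(1 − 0.9001) ≈ 9.
Then |L| = ℏ√(9·10) = 3√10 ℏ.

l = 9, |L| = 3√10 ℏ ≈ 9.487ℏ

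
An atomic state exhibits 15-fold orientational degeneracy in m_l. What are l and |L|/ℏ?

l = 7, |L| = 2√14 ℏ ≈ 7.483ℏ

15 = 2l + 1, so l = (15−1)/2 = 7.
|L| = ℏ√(l(l+1)) = ℏ√(7·8) = 2√14 ℏ.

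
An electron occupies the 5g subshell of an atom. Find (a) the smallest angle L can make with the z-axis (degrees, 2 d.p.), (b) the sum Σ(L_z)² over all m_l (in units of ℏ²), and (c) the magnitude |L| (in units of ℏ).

θ_min ≈ 26.57°; Σ(L_z)² = 60 ℏ²; |L| = 2√5 ℏ ≈ 4.472ℏ

The 5g subshell has l = 4.
cos θ_min = 4/√20, so θ_min ≈ 26.57°.
Σ m_l² = 60, so Σ(L_z)² = 60 ℏ².
|L| = ℏ√(4·5) = 2√5 ℏ ≈ 4.472ℏ.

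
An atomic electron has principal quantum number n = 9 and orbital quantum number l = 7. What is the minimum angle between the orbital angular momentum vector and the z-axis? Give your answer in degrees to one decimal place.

θ_min ≈ 20.7°

|L|² = l(l+1)ℏ² = 56ℏ², so |L| = 2√14 ℏ.
The smallest angle corresponds to the largest L_z, i.e. m_l = l = 7, giving L_z = 7ℏ.
cos θ_min = 7/√56, so θ_min ≈ 20.7°.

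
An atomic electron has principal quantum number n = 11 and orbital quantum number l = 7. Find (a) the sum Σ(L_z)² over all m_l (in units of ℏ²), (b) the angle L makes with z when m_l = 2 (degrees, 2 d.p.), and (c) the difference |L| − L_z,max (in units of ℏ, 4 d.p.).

Σ m_l² = 280, so Σ(L_z)² = 280 ℏ².
For m_l = 2: cos θ = 2/√56, θ ≈ 74.50°.
|L| − L_z,max = (2√14 − 7)ℏ ≈ 0.4833ℏ.

Σ(L_z)² = 280 ℏ²; θ(m_l=2) ≈ 74.50°; |L|−L_z,max ≈ 0.4833ℏ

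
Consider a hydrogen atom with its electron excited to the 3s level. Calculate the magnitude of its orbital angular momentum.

|L| = 0

The 3s level has l = 0.
|L| = ℏ√(l(l+1)) = ℏ√0 = 0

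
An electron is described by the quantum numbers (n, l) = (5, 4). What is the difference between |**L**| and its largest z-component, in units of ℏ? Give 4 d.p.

|L| − L_z,max ≈ 0.4721ℏ

|L| = 2√5 ℏ ≈ 4.4721ℏ, while L_z,max = lℏ = 4ℏ.
The difference is (2√5 − 4)ℏ ≈ 0.4721ℏ.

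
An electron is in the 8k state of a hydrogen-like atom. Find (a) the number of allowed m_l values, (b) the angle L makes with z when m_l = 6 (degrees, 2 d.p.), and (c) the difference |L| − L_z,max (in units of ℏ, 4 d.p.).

8k means n = 8, l = 7.
There are 2l+1 = 15 values of m_l.
For m_l = 6: cos θ = 6/√56, θ ≈ 36.70°.
|L| − L_z,max = (2√14 − 7)ℏ ≈ 0.4833ℏ.

15 values; θ(m_l=6) ≈ 36.70°; |L|−L_z,max ≈ 0.4833ℏ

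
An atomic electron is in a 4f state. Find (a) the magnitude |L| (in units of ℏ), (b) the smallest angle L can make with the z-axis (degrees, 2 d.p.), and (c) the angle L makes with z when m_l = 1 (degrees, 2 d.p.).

|L| = 2√3 ℏ ≈ 3.464ℏ; θ_min ≈ 30.00°; θ(m_l=1) ≈ 73.22°

For 4f, l = 3.
|L| = ℏ√(3·4) = 2√3 ℏ ≈ 3.464ℏ.
cos θ_min = 3/√12, so θ_min ≈ 30.00°.
For m_l = 1: cos θ = 1/√12, θ ≈ 73.22°.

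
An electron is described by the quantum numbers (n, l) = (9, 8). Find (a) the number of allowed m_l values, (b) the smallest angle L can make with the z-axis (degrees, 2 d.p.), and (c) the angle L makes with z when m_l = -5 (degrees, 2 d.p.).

17 values; θ_min ≈ 19.47°; θ(m_l=-5) ≈ 126.10°

There are 2l+1 = 17 values of m_l.
cos θ_min = 8/√72, so θ_min ≈ 19.47°.
For m_l = -5: cos θ = -5/√72, θ ≈ 126.10°.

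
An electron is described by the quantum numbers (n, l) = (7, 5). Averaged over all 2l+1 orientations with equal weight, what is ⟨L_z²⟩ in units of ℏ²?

⟨L_z²⟩ = 10 ℏ²

The allowed m_l values are -5, -4, -3, -2, -1, 0, 1, 2, 3, 4, 5.
⟨L_z²⟩ = ℏ²·(Σ m_l²)/(2l+1) = ℏ²·110/11 = 10ℏ².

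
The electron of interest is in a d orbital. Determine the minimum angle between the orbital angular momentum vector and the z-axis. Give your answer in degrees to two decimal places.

A d state has l = 2.
|L|² = l(l+1)ℏ² = 6ℏ², so |L| = √6 ℏ.
The smallest angle corresponds to the largest L_z, i.e. m_l = l = 2, giving L_z = 2ℏ.
cos θ_min = 2/√6, so θ_min ≈ 35.26°.

θ_min ≈ 35.26°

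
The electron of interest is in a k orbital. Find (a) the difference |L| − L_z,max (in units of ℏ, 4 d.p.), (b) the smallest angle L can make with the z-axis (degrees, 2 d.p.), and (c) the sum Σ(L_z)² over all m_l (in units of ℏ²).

|L|−L_z,max ≈ 0.4833ℏ; θ_min ≈ 20.70°; Σ(L_z)² = 280 ℏ²

The letter k corresponds to l = 7.
|L| − L_z,max = (2√14 − 7)ℏ ≈ 0.4833ℏ.
cos θ_min = 7/√56, so θ_min ≈ 20.70°.
Σ m_l² = 280, so Σ(L_z)² = 280 ℏ².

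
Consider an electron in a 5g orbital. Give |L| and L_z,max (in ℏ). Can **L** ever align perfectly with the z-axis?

No: L_z,max = 4ℏ < |L| = 2√5 ℏ ≈ 4.472ℏ

For 5g, l = 4.
|L| = 2√5 ℏ ≈ 4.4721ℏ, while L_z,max = lℏ = 4ℏ.
Since |L| > L_z,max, the vector can never point exactly along z; the closest it comes is θ_min = arccos(4/√20) ≈ 26.6°.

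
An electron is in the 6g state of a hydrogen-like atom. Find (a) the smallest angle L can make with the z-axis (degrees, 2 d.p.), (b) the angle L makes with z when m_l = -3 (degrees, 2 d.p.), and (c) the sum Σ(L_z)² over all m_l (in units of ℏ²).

θ_min ≈ 26.57°; θ(m_l=-3) ≈ 132.13°; Σ(L_z)² = 60 ℏ²

6g means n = 6, l = 4.
cos θ_min = 4/√20, so θ_min ≈ 26.57°.
For m_l = -3: cos θ = -3/√20, θ ≈ 132.13°.
Σ m_l² = 60, so Σ(L_z)² = 60 ℏ².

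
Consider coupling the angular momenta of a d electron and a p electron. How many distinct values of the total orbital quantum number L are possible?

L runs from |2 − 1| = 1 to 2 + 1 = 3.
Allowed values: L = 1, 2, 3.
That is 3 values.

3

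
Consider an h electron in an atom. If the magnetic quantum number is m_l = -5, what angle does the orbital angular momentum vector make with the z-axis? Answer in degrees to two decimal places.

θ ≈ 155.91°

An h state has l = 5.
|L|² = l(l+1)ℏ² = 30ℏ², so |L| = √30 ℏ.
L_z = m_l ℏ = −5ℏ.
cos θ = L_z/|L| = -5/√30, so θ ≈ 155.91°.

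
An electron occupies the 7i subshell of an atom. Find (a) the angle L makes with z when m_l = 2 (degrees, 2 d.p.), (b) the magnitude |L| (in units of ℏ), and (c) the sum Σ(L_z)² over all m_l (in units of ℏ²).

θ(m_l=2) ≈ 72.02°; |L| = √42 ℏ ≈ 6.481ℏ; Σ(L_z)² = 182 ℏ²

For 7i, l = 6.
For m_l = 2: cos θ = 2/√42, θ ≈ 72.02°.
|L| = ℏ√(6·7) = √42 ℏ ≈ 6.481ℏ.
Σ m_l² = 182, so Σ(L_z)² = 182 ℏ².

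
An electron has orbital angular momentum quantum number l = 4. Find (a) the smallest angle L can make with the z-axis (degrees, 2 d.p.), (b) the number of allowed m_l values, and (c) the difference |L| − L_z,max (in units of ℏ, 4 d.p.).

θ_min ≈ 26.57°; 9 values; |L|−L_z,max ≈ 0.4721ℏ

cos θ_min = 4/√20, so θ_min ≈ 26.57°.
There are 2l+1 = 9 values of m_l.
|L| − L_z,max = (2√5 − 4)ℏ ≈ 0.4721ℏ.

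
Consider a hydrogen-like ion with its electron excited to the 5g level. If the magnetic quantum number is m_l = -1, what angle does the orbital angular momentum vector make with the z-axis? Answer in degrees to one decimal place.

θ ≈ 102.9°

The 5g level has l = 4.
|L|² = l(l+1)ℏ² = 20ℏ², so |L| = 2√5 ℏ.
L_z = m_l ℏ = −1ℏ.
cos θ = L_z/|L| = -1/√20, so θ ≈ 102.9°.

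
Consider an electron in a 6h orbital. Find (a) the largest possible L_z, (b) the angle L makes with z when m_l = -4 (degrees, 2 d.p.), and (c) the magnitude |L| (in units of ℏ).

L_z,max = 5ℏ; θ(m_l=-4) ≈ 136.91°; |L| = √30 ℏ ≈ 5.477ℏ

The 6h subshell has l = 5.
L_z,max = lℏ = 5ℏ.
For m_l = -4: cos θ = -4/√30, θ ≈ 136.91°.
|L| = ℏ√(5·6) = √30 ℏ ≈ 5.477ℏ.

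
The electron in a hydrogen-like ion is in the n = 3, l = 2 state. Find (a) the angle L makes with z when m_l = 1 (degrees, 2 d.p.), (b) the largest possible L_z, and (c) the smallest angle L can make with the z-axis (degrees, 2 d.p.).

θ(m_l=1) ≈ 65.91°; L_z,max = 2ℏ; θ_min ≈ 35.26°

For m_l = 1: cos θ = 1/√6, θ ≈ 65.91°.
L_z,max = lℏ = 2ℏ.
cos θ_min = 2/√6, so θ_min ≈ 35.26°.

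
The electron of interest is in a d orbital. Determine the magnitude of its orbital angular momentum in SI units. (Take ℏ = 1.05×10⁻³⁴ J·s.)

D corresponds to l = 2.
|L| = ℏ√(l(l+1)) = ℏ√(2·3) = √6 ℏ
Numerically, |L| = 2.449 × (1.05×10⁻³⁴ J·s) = 2.57×10⁻³⁴ J·s.

|L| = 2.57×10⁻³⁴ J·s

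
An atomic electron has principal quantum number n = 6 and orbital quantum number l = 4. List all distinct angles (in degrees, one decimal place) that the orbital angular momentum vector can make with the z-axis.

|L| = ℏ√(l(l+1)) = 2√5 ℏ.
cos θ = m_l/√20 for each m_l ∈ {-4, -3, -2, -1, 0, 1, 2, 3, 4}.

θ ∈ {26.6°, 47.9°, 63.4°, 77.1°, 90.0°, 102.9°, 116.6°, 132.1°, 153.4°}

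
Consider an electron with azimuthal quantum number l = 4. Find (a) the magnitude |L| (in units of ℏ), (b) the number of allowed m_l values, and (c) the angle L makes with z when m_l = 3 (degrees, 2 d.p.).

|L| = ℏ√(4·5) = 2√5 ℏ ≈ 4.472ℏ.
There are 2l+1 = 9 values of m_l.
For m_l = 3: cos θ = 3/√20, θ ≈ 47.87°.

|L| = 2√5 ℏ ≈ 4.472ℏ; 9 values; θ(m_l=3) ≈ 47.87°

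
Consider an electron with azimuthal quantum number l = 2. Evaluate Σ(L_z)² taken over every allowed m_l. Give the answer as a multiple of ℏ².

Σ(L_z)² = 10 ℏ²

m_l ∈ {-2, -1, 0, 1, 2}.
Summing m² from −2 to 2: Σ m_l² = 10.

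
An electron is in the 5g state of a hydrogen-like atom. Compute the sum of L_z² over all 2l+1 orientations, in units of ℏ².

Σ(L_z)² = 60 ℏ²

5g means n = 5, l = 4.
The allowed m_l values are -4, -3, -2, -1, 0, 1, 2, 3, 4.
Summing m² from −4 to 4: Σ m_l² = 60.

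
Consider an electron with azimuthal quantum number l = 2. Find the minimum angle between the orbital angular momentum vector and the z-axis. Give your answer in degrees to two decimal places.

θ_min ≈ 35.26°

|L|² = l(l+1)ℏ² = 6ℏ², so |L| = √6 ℏ.
The smallest angle corresponds to the largest L_z, i.e. m_l = l = 2, giving L_z = 2ℏ.
cos θ_min = 2/√6, so θ_min ≈ 35.26°.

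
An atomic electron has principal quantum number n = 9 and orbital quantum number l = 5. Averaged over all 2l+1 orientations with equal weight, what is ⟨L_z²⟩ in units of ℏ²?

m_l runs from −5 to 5, i.e. {-5, -4, -3, -2, -1, 0, 1, 2, 3, 4, 5}.
⟨L_z²⟩ = ℏ²·l(l+1)/3 = 10ℏ².

⟨L_z²⟩ = 10 ℏ²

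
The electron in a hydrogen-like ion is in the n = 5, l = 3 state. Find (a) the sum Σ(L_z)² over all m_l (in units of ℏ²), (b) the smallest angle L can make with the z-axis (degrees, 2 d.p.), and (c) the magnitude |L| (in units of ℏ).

Σ(L_z)² = 28 ℏ²; θ_min ≈ 30.00°; |L| = 2√3 ℏ ≈ 3.464ℏ

Σ m_l² = 28, so Σ(L_z)² = 28 ℏ².
cos θ_min = 3/√12, so θ_min ≈ 30.00°.
|L| = ℏ√(3·4) = 2√3 ℏ ≈ 3.464ℏ.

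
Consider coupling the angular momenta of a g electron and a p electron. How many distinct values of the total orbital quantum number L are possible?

3

By the triangle rule, |l₁ − l₂| ≤ L ≤ l₁ + l₂.
L ∈ {3, 4, 5}.
That is 3 values.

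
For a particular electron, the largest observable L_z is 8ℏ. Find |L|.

|L| = 6√2 ℏ ≈ 8.485ℏ

Since max m_l = l, l = 8.
|L| = ℏ√(l(l+1)) = 6√2 ℏ.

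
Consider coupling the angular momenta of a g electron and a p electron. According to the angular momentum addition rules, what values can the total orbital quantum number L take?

The total orbital quantum number L ranges from |l₁ − l₂| to l₁ + l₂ in integer steps.
So L can be 3, 4, 5.

L = 3, 4, 5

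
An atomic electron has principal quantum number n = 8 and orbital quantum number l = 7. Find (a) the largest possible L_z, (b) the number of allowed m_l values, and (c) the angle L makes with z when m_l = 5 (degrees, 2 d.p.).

L_z,max = 7ℏ; 15 values; θ(m_l=5) ≈ 48.08°

L_z,max = lℏ = 7ℏ.
There are 2l+1 = 15 values of m_l.
For m_l = 5: cos θ = 5/√56, θ ≈ 48.08°.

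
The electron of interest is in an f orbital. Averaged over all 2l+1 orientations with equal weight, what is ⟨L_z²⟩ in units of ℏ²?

⟨L_z²⟩ = 4 ℏ²

F corresponds to l = 3.
m_l runs from −3 to 3, i.e. {-3, -2, -1, 0, 1, 2, 3}.
⟨L_z²⟩ = ℏ²·l(l+1)/3 = 4ℏ².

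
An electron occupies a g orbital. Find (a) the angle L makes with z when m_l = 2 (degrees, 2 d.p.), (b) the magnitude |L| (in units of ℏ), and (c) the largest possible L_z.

G corresponds to l = 4.
For m_l = 2: cos θ = 2/√20, θ ≈ 63.43°.
|L| = ℏ√(4·5) = 2√5 ℏ ≈ 4.472ℏ.
L_z,max = lℏ = 4ℏ.

θ(m_l=2) ≈ 63.43°; |L| = 2√5 ℏ ≈ 4.472ℏ; L_z,max = 4ℏ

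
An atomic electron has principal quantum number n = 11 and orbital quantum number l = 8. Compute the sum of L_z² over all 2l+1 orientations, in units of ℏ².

Σ(L_z)² = 408 ℏ²

m_l ∈ {-8, -7, -6, -5, -4, -3, -2, -1, 0, 1, 2, 3, 4, 5, 6, 7, 8}.
Σ m_l² = l(l+1)(2l+1)/3 = 8·9·17/3 = 408.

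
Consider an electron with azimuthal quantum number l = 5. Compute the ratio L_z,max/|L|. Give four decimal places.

|L| = √30 ℏ ≈ 5.4772ℏ, while L_z,max = lℏ = 5ℏ.
L_z,max/|L| = 5/√30 = 0.9129.

L_z,max/|L| = 0.9129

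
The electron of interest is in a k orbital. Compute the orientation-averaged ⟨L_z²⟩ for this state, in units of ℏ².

A k state has l = 7.
The allowed m_l values are -7, -6, -5, -4, -3, -2, -1, 0, 1, 2, 3, 4, 5, 6, 7.
⟨L_z²⟩ = ℏ²·(Σ m_l²)/(2l+1) = ℏ²·280/15 = 18.67ℏ².

⟨L_z²⟩ = 18.67 ℏ²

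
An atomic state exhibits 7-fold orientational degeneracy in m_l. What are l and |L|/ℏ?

l = 3, |L| = 2√3 ℏ ≈ 3.464ℏ

7 = 2l + 1, so l = (7−1)/2 = 3.
Then |L| = √(l(l+1)) ℏ = 2√3 ℏ.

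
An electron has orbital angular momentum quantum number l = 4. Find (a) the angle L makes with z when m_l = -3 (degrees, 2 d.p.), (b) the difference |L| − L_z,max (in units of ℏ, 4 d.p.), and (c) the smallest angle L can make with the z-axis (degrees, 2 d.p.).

For m_l = -3: cos θ = -3/√20, θ ≈ 132.13°.
|L| − L_z,max = (2√5 − 4)ℏ ≈ 0.4721ℏ.
cos θ_min = 4/√20, so θ_min ≈ 26.57°.

θ(m_l=-3) ≈ 132.13°; |L|−L_z,max ≈ 0.4721ℏ; θ_min ≈ 26.57°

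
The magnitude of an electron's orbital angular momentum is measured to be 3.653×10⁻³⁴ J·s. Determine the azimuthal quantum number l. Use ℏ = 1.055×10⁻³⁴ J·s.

l = 3

|L|/ℏ = (3.653×10⁻³⁴)/(1.055×10⁻³⁴) ≈ 3.463.
(|L|/ℏ)² = l(l+1) ≈ 11.99 ⇒ l = 3.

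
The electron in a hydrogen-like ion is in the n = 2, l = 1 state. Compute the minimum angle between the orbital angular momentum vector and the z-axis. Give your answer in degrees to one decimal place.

|L|² = l(l+1)ℏ² = 2ℏ², so |L| = √2 ℏ.
The smallest angle corresponds to the largest L_z, i.e. m_l = l = 1, giving L_z = 1ℏ.
cos θ_min = 1/√2, so θ_min ≈ 45.0°.

θ_min ≈ 45.0°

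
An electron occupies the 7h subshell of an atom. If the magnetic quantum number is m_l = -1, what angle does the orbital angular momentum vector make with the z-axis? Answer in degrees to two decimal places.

For 7h, l = 5.
|L| = ℏ√(l(l+1)) = √30 ℏ.
L_z = m_l ℏ = −1ℏ.
cos θ = L_z/|L| = -1/√30, so θ ≈ 100.52°.

θ ≈ 100.52°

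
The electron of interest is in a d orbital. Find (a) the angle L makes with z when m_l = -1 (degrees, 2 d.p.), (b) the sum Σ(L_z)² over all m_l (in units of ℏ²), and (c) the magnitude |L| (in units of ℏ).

A d state has l = 2.
For m_l = -1: cos θ = -1/√6, θ ≈ 114.09°.
Σ m_l² = 10, so Σ(L_z)² = 10 ℏ².
|L| = ℏ√(2·3) = √6 ℏ ≈ 2.449ℏ.

θ(m_l=-1) ≈ 114.09°; Σ(L_z)² = 10 ℏ²; |L| = √6 ℏ ≈ 2.449ℏ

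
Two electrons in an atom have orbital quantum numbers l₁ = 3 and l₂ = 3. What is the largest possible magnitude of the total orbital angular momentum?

By the triangle rule, |l₁ − l₂| ≤ L ≤ l₁ + l₂.
So L can be 0, 1, 2, 3, 4, 5, 6.
The largest magnitude corresponds to L = 6: |L_tot| = ℏ√(6·7) = √42 ℏ.

|L_tot|_max = √42 ℏ ≈ 6.481ℏ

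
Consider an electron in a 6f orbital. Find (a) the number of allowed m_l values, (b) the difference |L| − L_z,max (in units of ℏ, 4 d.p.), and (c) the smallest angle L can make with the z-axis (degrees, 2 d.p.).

The 6f subshell has l = 3.
There are 2l+1 = 7 values of m_l.
|L| − L_z,max = (2√3 − 3)ℏ ≈ 0.4641ℏ.
cos θ_min = 3/√12, so θ_min ≈ 30.00°.

7 values; |L|−L_z,max ≈ 0.4641ℏ; θ_min ≈ 30.00°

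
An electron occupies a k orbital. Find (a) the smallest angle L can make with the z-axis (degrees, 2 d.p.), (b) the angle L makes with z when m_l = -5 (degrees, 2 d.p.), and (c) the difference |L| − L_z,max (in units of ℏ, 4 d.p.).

For a k orbital, l = 7.
cos θ_min = 7/√56, so θ_min ≈ 20.70°.
For m_l = -5: cos θ = -5/√56, θ ≈ 131.92°.
|L| − L_z,max = (2√14 − 7)ℏ ≈ 0.4833ℏ.

θ_min ≈ 20.70°; θ(m_l=-5) ≈ 131.92°; |L|−L_z,max ≈ 0.4833ℏ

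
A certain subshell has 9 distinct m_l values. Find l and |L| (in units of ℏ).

l = 4, |L| = 2√5 ℏ ≈ 4.472ℏ

9 = 2l + 1, so l = (9−1)/2 = 4.
Then |L| = √(l(l+1)) ℏ = 2√5 ℏ.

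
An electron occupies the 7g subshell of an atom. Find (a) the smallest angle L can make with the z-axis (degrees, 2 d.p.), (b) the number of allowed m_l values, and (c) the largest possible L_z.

For 7g, l = 4.
cos θ_min = 4/√20, so θ_min ≈ 26.57°.
There are 2l+1 = 9 values of m_l.
L_z,max = lℏ = 4ℏ.

θ_min ≈ 26.57°; 9 values; L_z,max = 4ℏ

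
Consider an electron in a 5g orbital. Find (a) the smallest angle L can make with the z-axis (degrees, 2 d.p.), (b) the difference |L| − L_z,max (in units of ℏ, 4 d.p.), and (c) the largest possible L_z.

θ_min ≈ 26.57°; |L|−L_z,max ≈ 0.4721ℏ; L_z,max = 4ℏ

The 5g subshell has l = 4.
cos θ_min = 4/√20, so θ_min ≈ 26.57°.
|L| − L_z,max = (2√5 − 4)ℏ ≈ 0.4721ℏ.
L_z,max = lℏ = 4ℏ.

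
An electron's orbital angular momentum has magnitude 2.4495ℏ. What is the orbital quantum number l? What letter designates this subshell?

|L| = ℏ√(l(l+1)), so l(l+1) = 6.
Solving: l = 2.

l = 2 (d orbital)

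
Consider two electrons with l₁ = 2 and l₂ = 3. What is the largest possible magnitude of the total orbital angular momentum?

|L_tot|_max = √30 ℏ ≈ 5.477ℏ

L runs from |2 − 3| = 1 to 2 + 3 = 5.
Allowed values: L = 1, 2, 3, 4, 5.
The largest magnitude corresponds to L = 5: |L_tot| = ℏ√(5·6) = √30 ℏ.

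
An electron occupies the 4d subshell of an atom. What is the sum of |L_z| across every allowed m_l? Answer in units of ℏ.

Σ|L_z| = 6 ℏ

4d means n = 4, l = 2.
m_l ∈ {-2, -1, 0, 1, 2}.
Σ|m_l| = l(l+1) = 6.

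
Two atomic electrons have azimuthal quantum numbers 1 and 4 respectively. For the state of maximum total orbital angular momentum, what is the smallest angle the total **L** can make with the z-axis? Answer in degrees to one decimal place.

Angular momentum addition gives L = |l₁ − l₂|, …, l₁ + l₂.
L ∈ {3, 4, 5}.
The maximum is L = 5, with |L_tot| = ℏ√(5·6) = √30 ℏ.
The minimum angle with z is arccos(5/√30) ≈ 24.1°.

θ_min ≈ 24.1°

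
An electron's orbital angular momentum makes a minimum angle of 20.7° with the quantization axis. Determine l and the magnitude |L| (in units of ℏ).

l = 7, |L| = 2√14 ℏ ≈ 7.483ℏ

cos²θ_min = l/(l+1) = 0.8751.
Thus l = 0.8751/(1 − 0.8751) ≈ 7.
Then |L| = ℏ√(7·8) = 2√14 ℏ.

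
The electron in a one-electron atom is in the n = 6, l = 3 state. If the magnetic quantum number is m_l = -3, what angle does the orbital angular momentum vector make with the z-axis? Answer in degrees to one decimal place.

|L| = √(l(l+1)) ℏ = 2√3 ℏ.
L_z = m_l ℏ = −3ℏ.
cos θ = L_z/|L| = -3/√12, so θ ≈ 150.0°.

θ ≈ 150.0°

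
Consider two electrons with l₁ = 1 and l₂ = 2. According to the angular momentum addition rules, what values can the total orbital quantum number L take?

L = 1, 2, 3

By the triangle rule, |l₁ − l₂| ≤ L ≤ l₁ + l₂.
Allowed values: L = 1, 2, 3.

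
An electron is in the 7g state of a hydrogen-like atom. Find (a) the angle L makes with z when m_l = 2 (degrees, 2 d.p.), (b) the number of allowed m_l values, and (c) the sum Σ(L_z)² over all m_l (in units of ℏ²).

The 7g subshell has l = 4.
For m_l = 2: cos θ = 2/√20, θ ≈ 63.43°.
There are 2l+1 = 9 values of m_l.
Σ m_l² = 60, so Σ(L_z)² = 60 ℏ².

θ(m_l=2) ≈ 63.43°; 9 values; Σ(L_z)² = 60 ℏ²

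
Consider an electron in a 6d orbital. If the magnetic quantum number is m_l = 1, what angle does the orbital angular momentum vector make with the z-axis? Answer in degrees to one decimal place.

The 6d subshell has l = 2.
|L| = √(l(l+1)) ℏ = √6 ℏ.
L_z = m_l ℏ = 1ℏ.
cos θ = L_z/|L| = 1/√6, so θ ≈ 65.9°.

θ ≈ 65.9°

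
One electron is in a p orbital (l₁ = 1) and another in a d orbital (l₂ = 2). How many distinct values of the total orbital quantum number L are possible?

3

The total orbital quantum number L ranges from |l₁ − l₂| to l₁ + l₂ in integer steps.
So L can be 1, 2, 3.
That is 3 values.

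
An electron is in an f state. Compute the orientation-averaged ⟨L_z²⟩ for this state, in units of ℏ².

⟨L_z²⟩ = 4 ℏ²

The letter f corresponds to l = 3.
m_l ∈ {-3, -2, -1, 0, 1, 2, 3}.
⟨L_z²⟩ = ℏ²·l(l+1)/3 = 4ℏ².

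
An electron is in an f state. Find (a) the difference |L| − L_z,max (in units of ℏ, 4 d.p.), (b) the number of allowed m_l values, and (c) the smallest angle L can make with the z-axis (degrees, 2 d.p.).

For an f orbital, l = 3.
|L| − L_z,max = (2√3 − 3)ℏ ≈ 0.4641ℏ.
There are 2l+1 = 7 values of m_l.
cos θ_min = 3/√12, so θ_min ≈ 30.00°.

|L|−L_z,max ≈ 0.4641ℏ; 7 values; θ_min ≈ 30.00°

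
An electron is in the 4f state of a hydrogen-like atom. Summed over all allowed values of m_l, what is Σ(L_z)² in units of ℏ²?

Σ(L_z)² = 28 ℏ²

The 4f subshell has l = 3.
m_l runs from −3 to 3, i.e. {-3, -2, -1, 0, 1, 2, 3}.
Σ m_l² = l(l+1)(2l+1)/3 = 3·4·7/3 = 28.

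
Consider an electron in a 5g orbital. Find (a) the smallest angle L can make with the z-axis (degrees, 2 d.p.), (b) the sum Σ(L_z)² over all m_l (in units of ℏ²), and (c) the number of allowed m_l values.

θ_min ≈ 26.57°; Σ(L_z)² = 60 ℏ²; 9 values

5g means n = 5, l = 4.
cos θ_min = 4/√20, so θ_min ≈ 26.57°.
Σ m_l² = 60, so Σ(L_z)² = 60 ℏ².
There are 2l+1 = 9 values of m_l.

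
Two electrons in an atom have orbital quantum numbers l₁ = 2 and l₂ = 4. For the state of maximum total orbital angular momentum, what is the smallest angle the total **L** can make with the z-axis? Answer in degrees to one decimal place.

By the triangle rule, |l₁ − l₂| ≤ L ≤ l₁ + l₂.
Allowed values: L = 2, 3, 4, 5, 6.
The maximum is L = 6, with |L_tot| = ℏ√(6·7) = √42 ℏ.
The minimum angle with z is arccos(6/√42) ≈ 22.2°.

θ_min ≈ 22.2°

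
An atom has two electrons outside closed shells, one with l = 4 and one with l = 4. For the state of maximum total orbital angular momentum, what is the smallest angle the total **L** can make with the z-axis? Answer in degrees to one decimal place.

θ_min ≈ 19.5°

The total orbital quantum number L ranges from |l₁ − l₂| to l₁ + l₂ in integer steps.
Allowed values: L = 0, 1, 2, 3, 4, 5, 6, 7, 8.
The maximum is L = 8, with |L_tot| = ℏ√(8·9) = 6√2 ℏ.
The minimum angle with z is arccos(8/√72) ≈ 19.5°.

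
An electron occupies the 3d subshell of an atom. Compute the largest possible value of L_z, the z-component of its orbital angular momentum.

The 3d subshell has l = 2.
L_z = m_l ℏ with m_l ∈ {−2, …, 2}; the maximum is m_l = 2.

L_z,max = 2ℏ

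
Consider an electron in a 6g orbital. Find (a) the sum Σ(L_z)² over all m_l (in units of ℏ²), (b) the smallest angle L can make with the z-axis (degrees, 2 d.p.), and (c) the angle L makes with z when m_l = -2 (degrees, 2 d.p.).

Σ(L_z)² = 60 ℏ²; θ_min ≈ 26.57°; θ(m_l=-2) ≈ 116.57°

The 6g subshell has l = 4.
Σ m_l² = 60, so Σ(L_z)² = 60 ℏ².
cos θ_min = 4/√20, so θ_min ≈ 26.57°.
For m_l = -2: cos θ = -2/√20, θ ≈ 116.57°.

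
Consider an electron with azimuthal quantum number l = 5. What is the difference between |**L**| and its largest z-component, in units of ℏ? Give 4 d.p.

|L| = √30 ℏ ≈ 5.4772ℏ, while L_z,max = lℏ = 5ℏ.
The difference is (√30 − 5)ℏ ≈ 0.4772ℏ.

|L| − L_z,max ≈ 0.4772ℏ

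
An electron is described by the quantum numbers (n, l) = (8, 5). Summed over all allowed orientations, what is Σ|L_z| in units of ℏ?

m_l ∈ {-5, -4, -3, -2, -1, 0, 1, 2, 3, 4, 5}.
Σ|m_l| = l(l+1) = 30.

Σ|L_z| = 30 ℏ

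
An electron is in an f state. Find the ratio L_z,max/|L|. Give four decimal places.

L_z,max/|L| = 0.8660

For an f orbital, l = 3.
|L| = 2√3 ℏ ≈ 3.4641ℏ, while L_z,max = lℏ = 3ℏ.
L_z,max/|L| = 3/√12 = 0.8660.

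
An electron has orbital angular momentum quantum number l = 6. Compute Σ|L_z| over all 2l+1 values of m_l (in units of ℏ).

m_l ∈ {-6, -5, -4, -3, -2, -1, 0, 1, 2, 3, 4, 5, 6}.
Σ|m_l| = 2(1+2+…+6) = 42.

Σ|L_z| = 42 ℏ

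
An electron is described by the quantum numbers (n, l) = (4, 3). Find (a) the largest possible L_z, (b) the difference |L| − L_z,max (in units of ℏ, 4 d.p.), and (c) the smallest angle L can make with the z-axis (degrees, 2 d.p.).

L_z,max = lℏ = 3ℏ.
|L| − L_z,max = (2√3 − 3)ℏ ≈ 0.4641ℏ.
cos θ_min = 3/√12, so θ_min ≈ 30.00°.

L_z,max = 3ℏ; |L|−L_z,max ≈ 0.4641ℏ; θ_min ≈ 30.00°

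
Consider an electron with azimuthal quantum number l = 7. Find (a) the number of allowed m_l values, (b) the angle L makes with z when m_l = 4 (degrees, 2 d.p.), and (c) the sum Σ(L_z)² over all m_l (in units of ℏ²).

There are 2l+1 = 15 values of m_l.
For m_l = 4: cos θ = 4/√56, θ ≈ 57.69°.
Σ m_l² = 280, so Σ(L_z)² = 280 ℏ².

15 values; θ(m_l=4) ≈ 57.69°; Σ(L_z)² = 280 ℏ²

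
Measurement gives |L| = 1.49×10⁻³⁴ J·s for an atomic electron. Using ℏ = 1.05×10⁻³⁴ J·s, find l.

|L|/ℏ = (1.49×10⁻³⁴)/(1.05×10⁻³⁴) ≈ 1.419.
Set l(l+1) = 2.01; the integer solution is l = 1.

l = 1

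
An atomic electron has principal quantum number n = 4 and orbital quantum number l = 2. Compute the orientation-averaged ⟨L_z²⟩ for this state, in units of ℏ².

⟨L_z²⟩ = 2 ℏ²

m_l ∈ {-2, -1, 0, 1, 2}.
⟨L_z²⟩ = ℏ²·l(l+1)/3 = 2ℏ².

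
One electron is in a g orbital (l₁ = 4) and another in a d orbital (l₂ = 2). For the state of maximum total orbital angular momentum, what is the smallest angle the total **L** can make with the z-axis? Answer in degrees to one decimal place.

L runs from |4 − 2| = 2 to 4 + 2 = 6.
L ∈ {2, 3, 4, 5, 6}.
The maximum is L = 6, with |L_tot| = ℏ√(6·7) = √42 ℏ.
The minimum angle with z is arccos(6/√42) ≈ 22.2°.

θ_min ≈ 22.2°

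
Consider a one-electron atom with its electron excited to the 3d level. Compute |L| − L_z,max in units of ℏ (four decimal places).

|L| − L_z,max ≈ 0.4495ℏ

The 3d level has l = 2.
|L| = √6 ℏ ≈ 2.4495ℏ, while L_z,max = lℏ = 2ℏ.
The difference is (√6 − 2)ℏ ≈ 0.4495ℏ.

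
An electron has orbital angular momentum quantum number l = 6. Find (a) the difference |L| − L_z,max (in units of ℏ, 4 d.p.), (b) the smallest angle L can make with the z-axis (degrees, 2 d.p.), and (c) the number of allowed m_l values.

|L|−L_z,max ≈ 0.4807ℏ; θ_min ≈ 22.21°; 13 values

|L| − L_z,max = (√42 − 6)ℏ ≈ 0.4807ℏ.
cos θ_min = 6/√42, so θ_min ≈ 22.21°.
There are 2l+1 = 13 values of m_l.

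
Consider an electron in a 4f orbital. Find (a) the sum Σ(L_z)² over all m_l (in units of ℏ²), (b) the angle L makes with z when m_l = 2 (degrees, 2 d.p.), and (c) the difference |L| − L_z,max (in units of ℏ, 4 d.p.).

Σ(L_z)² = 28 ℏ²; θ(m_l=2) ≈ 54.74°; |L|−L_z,max ≈ 0.4641ℏ

4f means n = 4, l = 3.
Σ m_l² = 28, so Σ(L_z)² = 28 ℏ².
For m_l = 2: cos θ = 2/√12, θ ≈ 54.74°.
|L| − L_z,max = (2√3 − 3)ℏ ≈ 0.4641ℏ.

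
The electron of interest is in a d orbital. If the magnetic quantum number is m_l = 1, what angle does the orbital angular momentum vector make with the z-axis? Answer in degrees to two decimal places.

θ ≈ 65.91°

A d state has l = 2.
|L| = ℏ√(l(l+1)) = √6 ℏ.
L_z = m_l ℏ = 1ℏ.
cos θ = L_z/|L| = 1/√6, so θ ≈ 65.91°.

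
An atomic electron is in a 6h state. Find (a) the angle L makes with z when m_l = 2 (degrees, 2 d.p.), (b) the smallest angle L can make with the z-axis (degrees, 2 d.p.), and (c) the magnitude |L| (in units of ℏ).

For 6h, l = 5.
For m_l = 2: cos θ = 2/√30, θ ≈ 68.58°.
cos θ_min = 5/√30, so θ_min ≈ 24.09°.
|L| = ℏ√(5·6) = √30 ℏ ≈ 5.477ℏ.

θ(m_l=2) ≈ 68.58°; θ_min ≈ 24.09°; |L| = √30 ℏ ≈ 5.477ℏ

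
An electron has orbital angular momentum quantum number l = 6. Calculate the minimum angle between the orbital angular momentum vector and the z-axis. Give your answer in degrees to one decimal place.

|L| = ℏ√(l(l+1)) = √42 ℏ.
The smallest angle corresponds to the largest L_z, i.e. m_l = l = 6, giving L_z = 6ℏ.
cos θ_min = 6/√42, so θ_min ≈ 22.2°.

θ_min ≈ 22.2°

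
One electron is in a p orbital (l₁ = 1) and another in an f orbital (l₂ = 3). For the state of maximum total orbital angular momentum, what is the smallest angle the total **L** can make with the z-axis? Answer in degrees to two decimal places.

θ_min ≈ 26.57°

L runs from |1 − 3| = 2 to 1 + 3 = 4.
So L can be 2, 3, 4.
The maximum is L = 4, with |L_tot| = ℏ√(4·5) = 2√5 ℏ.
The minimum angle with z is arccos(4/√20) ≈ 26.57°.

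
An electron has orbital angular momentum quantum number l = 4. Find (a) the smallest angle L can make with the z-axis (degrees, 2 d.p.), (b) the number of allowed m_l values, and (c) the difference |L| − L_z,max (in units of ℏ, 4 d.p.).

cos θ_min = 4/√20, so θ_min ≈ 26.57°.
There are 2l+1 = 9 values of m_l.
|L| − L_z,max = (2√5 − 4)ℏ ≈ 0.4721ℏ.

θ_min ≈ 26.57°; 9 values; |L|−L_z,max ≈ 0.4721ℏ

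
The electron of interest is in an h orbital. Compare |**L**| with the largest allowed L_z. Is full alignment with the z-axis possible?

No: L_z,max = 5ℏ < |L| = √30 ℏ ≈ 5.477ℏ

For an h orbital, l = 5.
|L| = √30 ℏ ≈ 5.4772ℏ, while L_z,max = lℏ = 5ℏ.
Since |L| > L_z,max, the vector can never point exactly along z; the closest it comes is θ_min = arccos(5/√30) ≈ 24.1°.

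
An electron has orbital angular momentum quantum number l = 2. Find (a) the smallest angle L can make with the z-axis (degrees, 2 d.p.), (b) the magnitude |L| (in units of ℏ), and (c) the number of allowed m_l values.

cos θ_min = 2/√6, so θ_min ≈ 35.26°.
|L| = ℏ√(2·3) = √6 ℏ ≈ 2.449ℏ.
There are 2l+1 = 5 values of m_l.

θ_min ≈ 35.26°; |L| = √6 ℏ ≈ 2.449ℏ; 5 values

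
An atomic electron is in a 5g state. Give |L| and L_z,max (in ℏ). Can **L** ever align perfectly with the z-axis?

No: L_z,max = 4ℏ < |L| = 2√5 ℏ ≈ 4.472ℏ

5g means n = 5, l = 4.
|L| = 2√5 ℏ ≈ 4.4721ℏ, while L_z,max = lℏ = 4ℏ.
Since |L| > L_z,max, the vector can never point exactly along z; the closest it comes is θ_min = arccos(4/√20) ≈ 26.6°.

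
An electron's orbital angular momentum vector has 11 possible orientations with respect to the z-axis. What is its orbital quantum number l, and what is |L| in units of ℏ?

l = 5, |L| = √30 ℏ ≈ 5.477ℏ

Since there are 2l+1 = 11 values of m_l, l = 5.
Then |L| = √(l(l+1)) ℏ = √30 ℏ.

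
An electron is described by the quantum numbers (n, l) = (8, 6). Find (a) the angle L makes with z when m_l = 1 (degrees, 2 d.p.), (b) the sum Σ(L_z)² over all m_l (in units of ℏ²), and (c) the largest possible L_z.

For m_l = 1: cos θ = 1/√42, θ ≈ 81.12°.
Σ m_l² = 182, so Σ(L_z)² = 182 ℏ².
L_z,max = lℏ = 6ℏ.

θ(m_l=1) ≈ 81.12°; Σ(L_z)² = 182 ℏ²; L_z,max = 6ℏ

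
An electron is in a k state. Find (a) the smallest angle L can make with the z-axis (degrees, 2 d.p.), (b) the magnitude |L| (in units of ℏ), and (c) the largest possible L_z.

θ_min ≈ 20.70°; |L| = 2√14 ℏ ≈ 7.483ℏ; L_z,max = 7ℏ

The letter k corresponds to l = 7.
cos θ_min = 7/√56, so θ_min ≈ 20.70°.
|L| = ℏ√(7·8) = 2√14 ℏ ≈ 7.483ℏ.
L_z,max = lℏ = 7ℏ.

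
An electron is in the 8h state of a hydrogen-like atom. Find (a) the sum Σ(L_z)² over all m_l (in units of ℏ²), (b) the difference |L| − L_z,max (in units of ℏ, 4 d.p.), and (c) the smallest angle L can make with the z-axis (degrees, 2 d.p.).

Σ(L_z)² = 110 ℏ²; |L|−L_z,max ≈ 0.4772ℏ; θ_min ≈ 24.09°

For 8h, l = 5.
Σ m_l² = 110, so Σ(L_z)² = 110 ℏ².
|L| − L_z,max = (√30 − 5)ℏ ≈ 0.4772ℏ.
cos θ_min = 5/√30, so θ_min ≈ 24.09°.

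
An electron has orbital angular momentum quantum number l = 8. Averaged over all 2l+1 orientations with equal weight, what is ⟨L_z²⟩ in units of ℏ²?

m_l runs from −8 to 8, i.e. {-8, -7, -6, -5, -4, -3, -2, -1, 0, 1, 2, 3, 4, 5, 6, 7, 8}.
Average of L_z² over 17 states: 408/17 ℏ² = 24 ℏ².

⟨L_z²⟩ = 24 ℏ²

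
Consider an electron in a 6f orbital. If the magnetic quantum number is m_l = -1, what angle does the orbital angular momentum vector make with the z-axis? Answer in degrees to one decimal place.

θ ≈ 106.8°

6f means n = 6, l = 3.
|L|² = l(l+1)ℏ² = 12ℏ², so |L| = 2√3 ℏ.
L_z = m_l ℏ = −1ℏ.
cos θ = L_z/|L| = -1/√12, so θ ≈ 106.8°.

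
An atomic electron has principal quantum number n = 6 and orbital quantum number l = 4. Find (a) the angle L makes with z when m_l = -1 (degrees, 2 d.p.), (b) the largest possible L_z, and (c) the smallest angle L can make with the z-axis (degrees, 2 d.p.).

For m_l = -1: cos θ = -1/√20, θ ≈ 102.92°.
L_z,max = lℏ = 4ℏ.
cos θ_min = 4/√20, so θ_min ≈ 26.57°.

θ(m_l=-1) ≈ 102.92°; L_z,max = 4ℏ; θ_min ≈ 26.57°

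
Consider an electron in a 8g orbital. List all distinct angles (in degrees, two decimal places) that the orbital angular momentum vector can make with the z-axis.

θ ∈ {26.57°, 47.87°, 63.43°, 77.08°, 90.00°, 102.92°, 116.57°, 132.13°, 153.43°}

The 8g subshell has l = 4.
|L| = √(l(l+1)) ℏ = 2√5 ℏ.
cos θ = m_l/√20 for each m_l ∈ {-4, -3, -2, -1, 0, 1, 2, 3, 4}.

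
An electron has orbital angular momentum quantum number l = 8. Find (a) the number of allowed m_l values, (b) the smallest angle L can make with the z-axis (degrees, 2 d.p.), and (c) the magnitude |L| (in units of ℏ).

17 values; θ_min ≈ 19.47°; |L| = 6√2 ℏ ≈ 8.485ℏ

There are 2l+1 = 17 values of m_l.
cos θ_min = 8/√72, so θ_min ≈ 19.47°.
|L| = ℏ√(8·9) = 6√2 ℏ ≈ 8.485ℏ.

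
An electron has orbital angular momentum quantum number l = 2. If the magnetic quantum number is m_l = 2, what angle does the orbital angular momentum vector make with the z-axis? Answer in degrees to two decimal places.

θ ≈ 35.26°

|L|² = l(l+1)ℏ² = 6ℏ², so |L| = √6 ℏ.
L_z = m_l ℏ = 2ℏ.
cos θ = L_z/|L| = 2/√6, so θ ≈ 35.26°.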